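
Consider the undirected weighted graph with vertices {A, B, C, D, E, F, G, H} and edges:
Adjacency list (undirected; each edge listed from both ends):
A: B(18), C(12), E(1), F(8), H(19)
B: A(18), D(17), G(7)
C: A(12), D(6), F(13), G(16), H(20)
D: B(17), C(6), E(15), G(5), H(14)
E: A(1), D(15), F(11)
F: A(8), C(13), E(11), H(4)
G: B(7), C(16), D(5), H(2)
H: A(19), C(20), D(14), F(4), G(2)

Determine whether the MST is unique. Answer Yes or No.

Yes

Kruskal's algorithm — process edges by increasing weight (ties by edge label):
A-E (1): add — endpoints in different components.
G-H (2): add — endpoints in different components.
F-H (4): add — endpoints in different components.
D-G (5): add — endpoints in different components.
C-D (6): add — endpoints in different components.
B-G (7): add — endpoints in different components.
A-F (8): add — endpoints in different components.
Every non-tree edge has weight strictly greater than the heaviest edge on the tree path between its endpoints, so the MST is unique.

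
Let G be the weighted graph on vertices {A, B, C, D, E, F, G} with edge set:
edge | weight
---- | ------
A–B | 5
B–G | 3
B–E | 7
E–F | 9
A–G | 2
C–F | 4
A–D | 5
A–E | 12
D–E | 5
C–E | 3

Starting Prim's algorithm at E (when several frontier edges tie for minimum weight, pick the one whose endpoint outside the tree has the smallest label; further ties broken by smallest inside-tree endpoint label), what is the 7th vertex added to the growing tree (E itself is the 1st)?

Grow the tree from E using Prim:
Step 1: frontier [C–E 3, D–E 5, B–E 7, E–F 9, A–E 12] → take C–E (3); add C.
Step 2: frontier [C–F 4, D–E 5, B–E 7, E–F 9, A–E 12] → take C–F (4); add F.
Step 3: frontier [D–E 5, B–E 7, A–E 12] → take D–E (5); add D.
Step 4: frontier [A–D 5, B–E 7, A–E 12] → take A–D (5); add A.
Step 5: frontier [A–G 2, A–B 5, B–E 7] → take A–G (2); add G.
Step 6: frontier [A–B 5, B–E 7, B–G 3] → take B–G (3); add B.
Vertex order: E, C, F, D, A, G, B. The 7th vertex is B.

B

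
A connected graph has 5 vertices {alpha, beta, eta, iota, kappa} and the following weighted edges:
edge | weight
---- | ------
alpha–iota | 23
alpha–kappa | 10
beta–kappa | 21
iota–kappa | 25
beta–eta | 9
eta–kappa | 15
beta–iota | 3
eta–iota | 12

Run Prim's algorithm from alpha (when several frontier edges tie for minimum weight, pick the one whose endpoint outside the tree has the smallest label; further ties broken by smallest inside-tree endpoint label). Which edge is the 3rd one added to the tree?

Prim, starting at alpha.
Step 1: cheapest edge leaving the tree is alpha–kappa (10); add kappa.
Step 2: cheapest edge leaving the tree is eta–kappa (15); add eta.
Step 3: cheapest edge leaving the tree is beta–eta (9); add beta.
Step 4: cheapest edge leaving the tree is beta–iota (3); add iota.
The 3rd edge added is beta–eta.

beta-eta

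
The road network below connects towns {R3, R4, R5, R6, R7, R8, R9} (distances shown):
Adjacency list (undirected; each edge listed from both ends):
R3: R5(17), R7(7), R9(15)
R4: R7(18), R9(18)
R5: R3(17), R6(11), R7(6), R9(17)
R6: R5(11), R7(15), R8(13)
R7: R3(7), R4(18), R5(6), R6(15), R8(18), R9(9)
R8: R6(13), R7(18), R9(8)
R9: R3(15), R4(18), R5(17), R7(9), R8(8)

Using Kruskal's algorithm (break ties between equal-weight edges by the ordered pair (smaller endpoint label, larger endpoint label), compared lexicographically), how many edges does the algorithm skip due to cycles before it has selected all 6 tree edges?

5

Sort edges by weight, then run Kruskal:
R5–R7 (6): add — endpoints in different components.
R3–R7 (7): add — endpoints in different components.
R8–R9 (8): add — endpoints in different components.
R7–R9 (9): add — endpoints in different components.
R5–R6 (11): add — endpoints in different components.
R6–R8 (13): skip — R6 and R8 already connected.
R3–R9 (15): skip — R3 and R9 already connected.
R6–R7 (15): skip — R7 and R6 already connected.
R3–R5 (17): skip — R3 and R5 already connected.
R5–R9 (17): skip — R5 and R9 already connected.
R4–R7 (18): add — endpoints in different components.
Edges rejected before the tree was complete: 5.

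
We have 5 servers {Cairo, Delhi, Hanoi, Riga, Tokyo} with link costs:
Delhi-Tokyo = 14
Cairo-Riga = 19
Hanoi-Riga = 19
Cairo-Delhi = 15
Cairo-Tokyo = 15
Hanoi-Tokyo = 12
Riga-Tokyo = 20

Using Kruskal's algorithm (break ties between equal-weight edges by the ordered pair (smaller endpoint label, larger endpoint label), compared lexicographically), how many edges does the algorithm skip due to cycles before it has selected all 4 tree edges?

Sort edges by weight, then run Kruskal:
Hanoi-Tokyo (12): add. Components now {Hanoi,Tokyo} {Riga} {Delhi} {Cairo}
Delhi-Tokyo (14): add. Components now {Delhi,Hanoi,Tokyo} {Riga} {Cairo}
Cairo-Delhi (15): add. Components now {Cairo,Delhi,Hanoi,Tokyo} {Riga}
Cairo-Tokyo (15): skip — Cairo and Tokyo already connected.
Cairo-Riga (19): add. Components now {Cairo,Delhi,Hanoi,Riga,Tokyo}
Edges rejected before the tree was complete: 1.

1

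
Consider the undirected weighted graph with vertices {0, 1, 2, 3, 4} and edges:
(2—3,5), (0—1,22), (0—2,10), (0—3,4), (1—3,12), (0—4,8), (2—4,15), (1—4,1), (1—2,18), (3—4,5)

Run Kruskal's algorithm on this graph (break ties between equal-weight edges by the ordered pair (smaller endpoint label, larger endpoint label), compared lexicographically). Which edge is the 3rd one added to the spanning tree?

2-3

Kruskal: consider edges lightest-first.
1—4 (1): add. Components now {0} {1,4} {2} {3}
0—3 (4): add. Components now {0,3} {1,4} {2}
2—3 (5): add. Components now {0,2,3} {1,4}
3—4 (5): add. Components now {0,1,2,3,4}
The 3rd edge added is 2—3.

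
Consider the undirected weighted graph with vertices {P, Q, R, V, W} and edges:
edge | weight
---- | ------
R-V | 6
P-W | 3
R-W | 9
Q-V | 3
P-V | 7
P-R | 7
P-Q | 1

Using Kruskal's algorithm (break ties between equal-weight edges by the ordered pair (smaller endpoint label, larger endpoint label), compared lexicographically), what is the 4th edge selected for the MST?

Sort edges by weight, then run Kruskal:
P-Q (1): add — endpoints in different components.
P-W (3): add — endpoints in different components.
Q-V (3): add — endpoints in different components.
R-V (6): add — endpoints in different components.
The 4th edge added is R-V.

R-V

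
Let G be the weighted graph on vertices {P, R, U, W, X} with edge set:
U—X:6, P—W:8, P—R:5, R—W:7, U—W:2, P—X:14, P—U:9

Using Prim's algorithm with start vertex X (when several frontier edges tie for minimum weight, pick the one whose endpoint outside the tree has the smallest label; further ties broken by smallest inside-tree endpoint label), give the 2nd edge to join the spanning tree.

U-W

Grow the tree from X using Prim:
Step 1: cheapest edge leaving the tree is U—X (6); add U.
Step 2: cheapest edge leaving the tree is U—W (2); add W.
Step 3: cheapest edge leaving the tree is R—W (7); add R.
Step 4: cheapest edge leaving the tree is P—R (5); add P.
The 2nd edge added is U—W.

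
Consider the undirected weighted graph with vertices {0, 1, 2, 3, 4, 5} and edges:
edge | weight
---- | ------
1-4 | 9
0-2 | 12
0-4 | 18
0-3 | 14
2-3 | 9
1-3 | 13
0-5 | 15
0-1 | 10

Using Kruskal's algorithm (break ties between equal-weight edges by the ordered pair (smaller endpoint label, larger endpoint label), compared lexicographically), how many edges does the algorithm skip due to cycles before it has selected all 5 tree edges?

2

Kruskal: consider edges lightest-first.
1-4 (9): add — endpoints in different components.
2-3 (9): add — endpoints in different components.
0-1 (10): add — endpoints in different components.
0-2 (12): add — endpoints in different components.
1-3 (13): skip — 1 and 3 already connected.
0-3 (14): skip — 0 and 3 already connected.
0-5 (15): add — endpoints in different components.
Edges rejected before the tree was complete: 2.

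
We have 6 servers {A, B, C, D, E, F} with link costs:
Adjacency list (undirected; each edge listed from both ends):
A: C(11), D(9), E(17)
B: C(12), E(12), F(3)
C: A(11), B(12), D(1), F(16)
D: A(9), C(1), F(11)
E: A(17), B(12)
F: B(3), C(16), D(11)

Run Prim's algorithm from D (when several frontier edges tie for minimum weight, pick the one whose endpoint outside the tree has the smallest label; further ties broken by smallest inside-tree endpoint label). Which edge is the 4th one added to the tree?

Grow the tree from D using Prim:
Step 1: frontier [C–D 1, A–D 9, D–F 11] → take C–D (1); add C.
Step 2: frontier [A–C 11, B–C 12, C–F 16, A–D 9, D–F 11] → take A–D (9); add A.
Step 3: frontier [A–E 17, B–C 12, C–F 16, D–F 11] → take D–F (11); add F.
Step 4: frontier [A–E 17, B–C 12, B–F 3] → take B–F (3); add B.
Step 5: frontier [A–E 17, B–E 12] → take B–E (12); add E.
The 4th edge added is B–F.

B-F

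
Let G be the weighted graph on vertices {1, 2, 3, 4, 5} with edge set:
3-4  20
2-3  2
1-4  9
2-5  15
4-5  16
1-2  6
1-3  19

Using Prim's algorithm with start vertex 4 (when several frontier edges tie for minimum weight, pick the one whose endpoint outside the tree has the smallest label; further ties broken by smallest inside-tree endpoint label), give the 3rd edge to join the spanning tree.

2-3

Prim, starting at 4.
Step 1: frontier [1-4 9, 4-5 16, 3-4 20] → take 1-4 (9); add 1.
Step 2: frontier [1-2 6, 1-3 19, 4-5 16, 3-4 20] → take 1-2 (6); add 2.
Step 3: frontier [1-3 19, 2-3 2, 2-5 15, 4-5 16, 3-4 20] → take 2-3 (2); add 3.
Step 4: frontier [2-5 15, 4-5 16] → take 2-5 (15); add 5.
The 3rd edge added is 2-3.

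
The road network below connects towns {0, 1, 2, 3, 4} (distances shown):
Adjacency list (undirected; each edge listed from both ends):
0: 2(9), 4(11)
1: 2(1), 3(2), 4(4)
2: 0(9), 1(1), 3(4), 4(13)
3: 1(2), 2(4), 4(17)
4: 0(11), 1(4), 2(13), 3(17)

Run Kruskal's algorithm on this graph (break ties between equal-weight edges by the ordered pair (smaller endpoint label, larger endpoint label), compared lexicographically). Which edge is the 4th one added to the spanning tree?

0-2

Kruskal: consider edges lightest-first.
1—2 (1): add. Components now {0} {1,2} {3} {4}
1—3 (2): add. Components now {0} {1,2,3} {4}
1—4 (4): add. Components now {0} {1,2,3,4}
2—3 (4): skip — 2 and 3 already connected.
0—2 (9): add. Components now {0,1,2,3,4}
The 4th edge added is 0—2.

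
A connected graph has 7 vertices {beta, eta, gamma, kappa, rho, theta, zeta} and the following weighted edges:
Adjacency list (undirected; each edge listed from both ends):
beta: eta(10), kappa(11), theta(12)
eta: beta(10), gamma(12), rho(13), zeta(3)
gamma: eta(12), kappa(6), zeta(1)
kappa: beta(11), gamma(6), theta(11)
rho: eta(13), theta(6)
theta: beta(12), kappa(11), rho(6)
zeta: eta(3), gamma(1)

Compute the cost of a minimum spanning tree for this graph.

37

Prim, starting at gamma.
Step 1: cheapest edge leaving the tree is gamma zeta (1); add zeta.
Step 2: cheapest edge leaving the tree is eta zeta (3); add eta.
Step 3: cheapest edge leaving the tree is gamma kappa (6); add kappa.
Step 4: cheapest edge leaving the tree is beta eta (10); add beta.
Step 5: cheapest edge leaving the tree is kappa theta (11); add theta.
Step 6: cheapest edge leaving the tree is rho theta (6); add rho.
MST edges: gamma zeta, eta zeta, gamma kappa, beta eta, kappa theta, rho theta; total weight 1+3+6+10+11+6 = 37.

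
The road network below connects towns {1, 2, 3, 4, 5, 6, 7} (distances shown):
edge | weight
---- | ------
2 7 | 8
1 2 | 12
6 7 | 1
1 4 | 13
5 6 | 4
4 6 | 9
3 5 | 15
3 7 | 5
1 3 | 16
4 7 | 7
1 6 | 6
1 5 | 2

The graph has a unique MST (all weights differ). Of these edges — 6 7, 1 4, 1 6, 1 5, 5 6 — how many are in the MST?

Kruskal: consider edges lightest-first.
6 7 (1): add. Components now {1} {2} {3} {4} {5} {6,7}
1 5 (2): add. Components now {1,5} {2} {3} {4} {6,7}
5 6 (4): add. Components now {1,5,6,7} {2} {3} {4}
3 7 (5): add. Components now {1,3,5,6,7} {2} {4}
1 6 (6): skip — 1 and 6 already connected.
4 7 (7): add. Components now {1,3,4,5,6,7} {2}
2 7 (8): add. Components now {1,2,3,4,5,6,7}
MST edge set: {6 7, 1 5, 5 6, 3 7, 4 7, 2 7}.
Of the listed edges, {6 7, 1 5, 5 6} are in the MST → 3.

3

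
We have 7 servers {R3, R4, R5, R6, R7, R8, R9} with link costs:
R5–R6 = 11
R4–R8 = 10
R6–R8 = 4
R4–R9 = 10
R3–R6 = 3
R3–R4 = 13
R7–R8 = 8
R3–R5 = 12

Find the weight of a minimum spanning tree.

Grow the tree from R7 using Prim:
Step 1: cheapest edge leaving the tree is R7–R8 (8); add R8.
Step 2: cheapest edge leaving the tree is R6–R8 (4); add R6.
Step 3: cheapest edge leaving the tree is R3–R6 (3); add R3.
Step 4: cheapest edge leaving the tree is R4–R8 (10); add R4.
Step 5: cheapest edge leaving the tree is R4–R9 (10); add R9.
Step 6: cheapest edge leaving the tree is R5–R6 (11); add R5.
MST edges: R7–R8, R6–R8, R3–R6, R4–R8, R4–R9, R5–R6; total weight 8+4+3+10+10+11 = 46.

46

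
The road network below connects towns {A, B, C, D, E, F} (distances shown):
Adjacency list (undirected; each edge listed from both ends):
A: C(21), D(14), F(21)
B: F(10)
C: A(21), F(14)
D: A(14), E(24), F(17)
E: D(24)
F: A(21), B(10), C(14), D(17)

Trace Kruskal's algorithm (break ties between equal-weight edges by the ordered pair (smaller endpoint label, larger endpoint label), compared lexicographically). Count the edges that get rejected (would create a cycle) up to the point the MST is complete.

2

Kruskal's algorithm — process edges by increasing weight (ties by edge label):
B-F (10): add. Components now {A} {B,F} {C} {D} {E}
A-D (14): add. Components now {A,D} {B,F} {C} {E}
C-F (14): add. Components now {A,D} {B,C,F} {E}
D-F (17): add. Components now {A,B,C,D,F} {E}
A-C (21): skip — A and C already connected.
A-F (21): skip — A and F already connected.
D-E (24): add. Components now {A,B,C,D,E,F}
Edges rejected before the tree was complete: 2.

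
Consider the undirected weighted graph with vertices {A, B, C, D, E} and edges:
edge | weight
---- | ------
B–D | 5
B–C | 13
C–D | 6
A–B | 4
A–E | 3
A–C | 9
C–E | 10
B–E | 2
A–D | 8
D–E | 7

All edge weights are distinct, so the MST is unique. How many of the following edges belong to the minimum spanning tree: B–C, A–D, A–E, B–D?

Kruskal's algorithm — process edges by increasing weight (ties by edge label):
B–E (2): add — endpoints in different components.
A–E (3): add — endpoints in different components.
A–B (4): skip — A and B already connected.
B–D (5): add — endpoints in different components.
C–D (6): add — endpoints in different components.
MST edge set: {B–E, A–E, B–D, C–D}.
Of the listed edges, {A–E, B–D} are in the MST → 2.

2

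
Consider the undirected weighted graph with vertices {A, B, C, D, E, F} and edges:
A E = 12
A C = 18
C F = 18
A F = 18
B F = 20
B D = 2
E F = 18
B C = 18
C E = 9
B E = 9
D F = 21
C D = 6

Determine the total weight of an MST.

47

Kruskal: consider edges lightest-first.
B D (2): add. Components now {A} {B,D} {C} {E} {F}
C D (6): add. Components now {A} {B,C,D} {E} {F}
B E (9): add. Components now {A} {B,C,D,E} {F}
C E (9): skip — C and E already connected.
A E (12): add. Components now {A,B,C,D,E} {F}
A C (18): skip — A and C already connected.
A F (18): add. Components now {A,B,C,D,E,F}
MST edges: B D, C D, B E, A E, A F; total weight 2+6+9+12+18 = 47.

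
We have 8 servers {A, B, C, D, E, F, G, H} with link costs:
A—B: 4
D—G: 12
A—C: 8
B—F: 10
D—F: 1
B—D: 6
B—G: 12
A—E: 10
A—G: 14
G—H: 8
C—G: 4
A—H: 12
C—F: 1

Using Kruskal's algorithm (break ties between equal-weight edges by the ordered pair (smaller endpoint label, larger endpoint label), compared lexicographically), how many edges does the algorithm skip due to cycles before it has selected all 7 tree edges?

Kruskal's algorithm — process edges by increasing weight (ties by edge label):
C—F (1): add — endpoints in different components.
D—F (1): add — endpoints in different components.
A—B (4): add — endpoints in different components.
C—G (4): add — endpoints in different components.
B—D (6): add — endpoints in different components.
A—C (8): skip — A and C already connected.
G—H (8): add — endpoints in different components.
A—E (10): add — endpoints in different components.
Edges rejected before the tree was complete: 1.

1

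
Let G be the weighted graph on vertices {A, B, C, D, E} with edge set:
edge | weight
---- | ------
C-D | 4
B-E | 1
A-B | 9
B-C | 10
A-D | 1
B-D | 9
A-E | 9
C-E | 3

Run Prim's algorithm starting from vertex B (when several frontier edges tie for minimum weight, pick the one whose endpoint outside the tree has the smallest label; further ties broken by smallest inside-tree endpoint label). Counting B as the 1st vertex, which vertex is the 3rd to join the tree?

Grow the tree from B using Prim:
Step 1: frontier [B-E 1, A-B 9, B-D 9, B-C 10] → take B-E (1); add E.
Step 2: frontier [A-B 9, B-D 9, B-C 10, C-E 3, A-E 9] → take C-E (3); add C.
Step 3: frontier [A-B 9, B-D 9, C-D 4, A-E 9] → take C-D (4); add D.
Step 4: frontier [A-B 9, A-D 1, A-E 9] → take A-D (1); add A.
Vertex order: B, E, C, D, A. The 3rd vertex is C.

C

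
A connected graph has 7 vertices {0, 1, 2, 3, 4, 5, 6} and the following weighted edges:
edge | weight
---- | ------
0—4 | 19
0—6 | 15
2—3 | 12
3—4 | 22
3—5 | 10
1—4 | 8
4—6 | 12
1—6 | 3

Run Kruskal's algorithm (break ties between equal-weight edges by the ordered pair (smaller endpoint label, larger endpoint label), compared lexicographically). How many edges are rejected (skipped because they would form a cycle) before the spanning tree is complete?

Kruskal's algorithm — process edges by increasing weight (ties by edge label):
1—6 (3): add. Components now {0} {1,6} {2} {3} {4} {5}
1—4 (8): add. Components now {0} {1,4,6} {2} {3} {5}
3—5 (10): add. Components now {0} {1,4,6} {2} {3,5}
2—3 (12): add. Components now {0} {1,4,6} {2,3,5}
4—6 (12): skip — 4 and 6 already connected.
0—6 (15): add. Components now {0,1,4,6} {2,3,5}
0—4 (19): skip — 0 and 4 already connected.
3—4 (22): add. Components now {0,1,2,3,4,5,6}
Edges rejected before the tree was complete: 2.

2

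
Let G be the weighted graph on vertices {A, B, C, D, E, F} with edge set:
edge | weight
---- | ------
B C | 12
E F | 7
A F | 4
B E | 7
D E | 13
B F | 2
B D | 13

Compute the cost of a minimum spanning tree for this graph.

Sort edges by weight, then run Kruskal:
B F (2): add — endpoints in different components.
A F (4): add — endpoints in different components.
B E (7): add — endpoints in different components.
E F (7): skip — E and F already connected.
B C (12): add — endpoints in different components.
B D (13): add — endpoints in different components.
MST edges: B F, A F, B E, B C, B D; total weight 2+4+7+12+13 = 38.

38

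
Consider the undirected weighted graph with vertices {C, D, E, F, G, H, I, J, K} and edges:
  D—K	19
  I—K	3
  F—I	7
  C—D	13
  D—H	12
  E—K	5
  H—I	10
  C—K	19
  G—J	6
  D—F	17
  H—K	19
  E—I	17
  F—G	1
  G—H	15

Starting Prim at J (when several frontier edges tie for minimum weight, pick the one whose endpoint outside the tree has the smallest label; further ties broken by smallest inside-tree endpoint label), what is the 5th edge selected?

E-K

Prim, starting at J.
Step 1: cheapest edge leaving the tree is G—J (6); add G.
Step 2: cheapest edge leaving the tree is F—G (1); add F.
Step 3: cheapest edge leaving the tree is F—I (7); add I.
Step 4: cheapest edge leaving the tree is I—K (3); add K.
Step 5: cheapest edge leaving the tree is E—K (5); add E.
Step 6: cheapest edge leaving the tree is H—I (10); add H.
Step 7: cheapest edge leaving the tree is D—H (12); add D.
Step 8: cheapest edge leaving the tree is C—D (13); add C.
The 5th edge added is E—K.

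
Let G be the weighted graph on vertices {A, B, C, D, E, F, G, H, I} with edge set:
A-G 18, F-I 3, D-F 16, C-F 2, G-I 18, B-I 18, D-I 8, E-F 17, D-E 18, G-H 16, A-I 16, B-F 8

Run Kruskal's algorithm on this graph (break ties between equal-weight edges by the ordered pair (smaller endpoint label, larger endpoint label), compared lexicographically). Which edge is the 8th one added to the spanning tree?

A-G

Sort edges by weight, then run Kruskal:
C-F (2): add — endpoints in different components.
F-I (3): add — endpoints in different components.
B-F (8): add — endpoints in different components.
D-I (8): add — endpoints in different components.
A-I (16): add — endpoints in different components.
D-F (16): skip — D and F already connected.
G-H (16): add — endpoints in different components.
E-F (17): add — endpoints in different components.
A-G (18): add — endpoints in different components.
The 8th edge added is A-G.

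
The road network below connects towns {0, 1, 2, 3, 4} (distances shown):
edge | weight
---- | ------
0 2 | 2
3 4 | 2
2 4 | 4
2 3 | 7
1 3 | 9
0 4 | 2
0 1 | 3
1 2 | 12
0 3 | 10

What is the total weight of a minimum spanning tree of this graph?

Grow the tree from 3 using Prim:
Step 1: frontier [3 4 2, 2 3 7, 1 3 9, 0 3 10] → take 3 4 (2); add 4.
Step 2: frontier [2 3 7, 1 3 9, 0 3 10, 0 4 2, 2 4 4] → take 0 4 (2); add 0.
Step 3: frontier [0 2 2, 0 1 3, 2 3 7, 1 3 9, 2 4 4] → take 0 2 (2); add 2.
Step 4: frontier [0 1 3, 1 2 12, 1 3 9] → take 0 1 (3); add 1.
MST edges: 3 4, 0 4, 0 2, 0 1; total weight 2+2+2+3 = 9.

9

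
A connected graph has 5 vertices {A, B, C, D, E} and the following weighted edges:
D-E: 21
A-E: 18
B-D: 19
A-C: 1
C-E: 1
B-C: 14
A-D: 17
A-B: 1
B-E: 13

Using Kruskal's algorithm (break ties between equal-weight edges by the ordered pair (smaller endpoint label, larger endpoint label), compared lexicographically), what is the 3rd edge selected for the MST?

C-E

Sort edges by weight, then run Kruskal:
A-B (1): add. Components now {A,B} {C} {D} {E}
A-C (1): add. Components now {A,B,C} {D} {E}
C-E (1): add. Components now {A,B,C,E} {D}
B-E (13): skip — B and E already connected.
B-C (14): skip — B and C already connected.
A-D (17): add. Components now {A,B,C,D,E}
The 3rd edge added is C-E.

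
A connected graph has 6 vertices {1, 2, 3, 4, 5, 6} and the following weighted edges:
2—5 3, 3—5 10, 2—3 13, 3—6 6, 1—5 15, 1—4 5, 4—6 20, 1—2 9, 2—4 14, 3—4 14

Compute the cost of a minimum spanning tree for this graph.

Kruskal's algorithm — process edges by increasing weight (ties by edge label):
2—5 (3): add. Components now {1} {2,5} {3} {4} {6}
1—4 (5): add. Components now {1,4} {2,5} {3} {6}
3—6 (6): add. Components now {1,4} {2,5} {3,6}
1—2 (9): add. Components now {1,2,4,5} {3,6}
3—5 (10): add. Components now {1,2,3,4,5,6}
MST edges: 2—5, 1—4, 3—6, 1—2, 3—5; total weight 3+5+6+9+10 = 33.

33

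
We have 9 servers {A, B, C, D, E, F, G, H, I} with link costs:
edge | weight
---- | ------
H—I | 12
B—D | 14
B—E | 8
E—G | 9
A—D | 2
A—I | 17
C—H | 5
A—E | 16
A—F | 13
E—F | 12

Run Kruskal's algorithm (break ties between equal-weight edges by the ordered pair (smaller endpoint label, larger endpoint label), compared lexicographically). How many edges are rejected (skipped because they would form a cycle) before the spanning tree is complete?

Kruskal's algorithm — process edges by increasing weight (ties by edge label):
A—D (2): add — endpoints in different components.
C—H (5): add — endpoints in different components.
B—E (8): add — endpoints in different components.
E—G (9): add — endpoints in different components.
E—F (12): add — endpoints in different components.
H—I (12): add — endpoints in different components.
A—F (13): add — endpoints in different components.
B—D (14): skip — B and D already connected.
A—E (16): skip — A and E already connected.
A—I (17): add — endpoints in different components.
Edges rejected before the tree was complete: 2.

2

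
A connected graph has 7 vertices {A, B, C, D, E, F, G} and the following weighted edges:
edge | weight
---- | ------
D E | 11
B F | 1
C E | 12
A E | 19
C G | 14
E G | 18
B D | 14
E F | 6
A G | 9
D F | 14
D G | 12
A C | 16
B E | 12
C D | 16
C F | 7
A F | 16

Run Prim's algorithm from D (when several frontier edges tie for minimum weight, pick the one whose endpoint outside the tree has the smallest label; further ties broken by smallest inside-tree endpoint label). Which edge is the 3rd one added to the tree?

Prim's algorithm from D:
Step 1: cheapest edge leaving the tree is D E (11); add E.
Step 2: cheapest edge leaving the tree is E F (6); add F.
Step 3: cheapest edge leaving the tree is B F (1); add B.
Step 4: cheapest edge leaving the tree is C F (7); add C.
Step 5: cheapest edge leaving the tree is D G (12); add G.
Step 6: cheapest edge leaving the tree is A G (9); add A.
The 3rd edge added is B F.

B-F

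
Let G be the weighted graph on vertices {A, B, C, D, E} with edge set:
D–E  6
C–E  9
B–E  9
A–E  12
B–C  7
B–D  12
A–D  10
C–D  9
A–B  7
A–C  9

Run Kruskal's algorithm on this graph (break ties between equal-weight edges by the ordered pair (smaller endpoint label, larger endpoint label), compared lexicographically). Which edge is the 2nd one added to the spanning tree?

Sort edges by weight, then run Kruskal:
D–E (6): add. Components now {A} {B} {C} {D,E}
A–B (7): add. Components now {A,B} {C} {D,E}
B–C (7): add. Components now {A,B,C} {D,E}
A–C (9): skip — A and C already connected.
B–E (9): add. Components now {A,B,C,D,E}
The 2nd edge added is A–B.

A-B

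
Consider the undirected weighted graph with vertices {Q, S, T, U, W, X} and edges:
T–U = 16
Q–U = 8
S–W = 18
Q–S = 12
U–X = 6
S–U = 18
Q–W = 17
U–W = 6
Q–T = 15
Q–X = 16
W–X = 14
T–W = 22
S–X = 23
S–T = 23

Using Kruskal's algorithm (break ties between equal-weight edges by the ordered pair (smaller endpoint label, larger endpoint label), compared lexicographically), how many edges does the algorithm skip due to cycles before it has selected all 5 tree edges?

Kruskal's algorithm — process edges by increasing weight (ties by edge label):
U–W (6): add — endpoints in different components.
U–X (6): add — endpoints in different components.
Q–U (8): add — endpoints in different components.
Q–S (12): add — endpoints in different components.
W–X (14): skip — X and W already connected.
Q–T (15): add — endpoints in different components.
Edges rejected before the tree was complete: 1.

1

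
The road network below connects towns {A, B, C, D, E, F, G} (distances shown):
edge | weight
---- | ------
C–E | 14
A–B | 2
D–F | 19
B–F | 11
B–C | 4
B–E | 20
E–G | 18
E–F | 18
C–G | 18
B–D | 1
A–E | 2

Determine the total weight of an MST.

Sort edges by weight, then run Kruskal:
B–D (1): add. Components now {A} {B,D} {C} {E} {F} {G}
A–B (2): add. Components now {A,B,D} {C} {E} {F} {G}
A–E (2): add. Components now {A,B,D,E} {C} {F} {G}
B–C (4): add. Components now {A,B,C,D,E} {F} {G}
B–F (11): add. Components now {A,B,C,D,E,F} {G}
C–E (14): skip — C and E already connected.
C–G (18): add. Components now {A,B,C,D,E,F,G}
MST edges: B–D, A–B, A–E, B–C, B–F, C–G; total weight 1+2+2+4+11+18 = 38.

38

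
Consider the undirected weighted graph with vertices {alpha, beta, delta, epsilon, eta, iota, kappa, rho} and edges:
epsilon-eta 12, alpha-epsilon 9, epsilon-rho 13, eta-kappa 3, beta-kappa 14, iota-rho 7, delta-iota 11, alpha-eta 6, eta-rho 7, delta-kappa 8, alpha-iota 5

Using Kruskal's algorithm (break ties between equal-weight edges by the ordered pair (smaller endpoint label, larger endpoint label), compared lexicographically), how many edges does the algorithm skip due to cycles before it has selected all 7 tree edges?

Sort edges by weight, then run Kruskal:
eta-kappa (3): add — endpoints in different components.
alpha-iota (5): add — endpoints in different components.
alpha-eta (6): add — endpoints in different components.
eta-rho (7): add — endpoints in different components.
iota-rho (7): skip — rho and iota already connected.
delta-kappa (8): add — endpoints in different components.
alpha-epsilon (9): add — endpoints in different components.
delta-iota (11): skip — delta and iota already connected.
epsilon-eta (12): skip — epsilon and eta already connected.
epsilon-rho (13): skip — rho and epsilon already connected.
beta-kappa (14): add — endpoints in different components.
Edges rejected before the tree was complete: 4.

4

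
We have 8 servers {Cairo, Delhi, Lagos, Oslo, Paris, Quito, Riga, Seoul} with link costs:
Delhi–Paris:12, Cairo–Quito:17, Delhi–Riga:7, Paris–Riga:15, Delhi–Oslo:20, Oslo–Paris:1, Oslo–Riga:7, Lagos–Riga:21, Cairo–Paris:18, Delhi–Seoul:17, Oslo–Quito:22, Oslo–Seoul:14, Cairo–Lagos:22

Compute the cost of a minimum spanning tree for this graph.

Prim, starting at Oslo.
Step 1: cheapest edge leaving the tree is Oslo–Paris (1); add Paris.
Step 2: cheapest edge leaving the tree is Oslo–Riga (7); add Riga.
Step 3: cheapest edge leaving the tree is Delhi–Riga (7); add Delhi.
Step 4: cheapest edge leaving the tree is Oslo–Seoul (14); add Seoul.
Step 5: cheapest edge leaving the tree is Cairo–Paris (18); add Cairo.
Step 6: cheapest edge leaving the tree is Cairo–Quito (17); add Quito.
Step 7: cheapest edge leaving the tree is Lagos–Riga (21); add Lagos.
MST edges: Oslo–Paris, Oslo–Riga, Delhi–Riga, Oslo–Seoul, Cairo–Paris, Cairo–Quito, Lagos–Riga; total weight 1+7+7+14+18+17+21 = 85.

85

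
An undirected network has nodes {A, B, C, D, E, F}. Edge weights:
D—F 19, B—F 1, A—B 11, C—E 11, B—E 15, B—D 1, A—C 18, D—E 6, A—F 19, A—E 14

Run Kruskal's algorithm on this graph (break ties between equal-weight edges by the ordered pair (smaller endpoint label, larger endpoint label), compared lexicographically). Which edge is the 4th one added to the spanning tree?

Kruskal's algorithm — process edges by increasing weight (ties by edge label):
B—D (1): add — endpoints in different components.
B—F (1): add — endpoints in different components.
D—E (6): add — endpoints in different components.
A—B (11): add — endpoints in different components.
C—E (11): add — endpoints in different components.
The 4th edge added is A—B.

A-B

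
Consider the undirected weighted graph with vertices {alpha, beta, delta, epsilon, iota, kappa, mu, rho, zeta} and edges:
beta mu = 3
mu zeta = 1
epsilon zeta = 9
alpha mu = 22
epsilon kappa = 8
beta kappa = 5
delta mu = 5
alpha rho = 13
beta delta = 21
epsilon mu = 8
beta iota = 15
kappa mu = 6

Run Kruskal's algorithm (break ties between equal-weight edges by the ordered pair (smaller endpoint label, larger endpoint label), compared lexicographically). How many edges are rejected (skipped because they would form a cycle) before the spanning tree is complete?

Kruskal: consider edges lightest-first.
mu zeta (1): add — endpoints in different components.
beta mu (3): add — endpoints in different components.
beta kappa (5): add — endpoints in different components.
delta mu (5): add — endpoints in different components.
kappa mu (6): skip — mu and kappa already connected.
epsilon kappa (8): add — endpoints in different components.
epsilon mu (8): skip — mu and epsilon already connected.
epsilon zeta (9): skip — zeta and epsilon already connected.
alpha rho (13): add — endpoints in different components.
beta iota (15): add — endpoints in different components.
beta delta (21): skip — beta and delta already connected.
alpha mu (22): add — endpoints in different components.
Edges rejected before the tree was complete: 4.

4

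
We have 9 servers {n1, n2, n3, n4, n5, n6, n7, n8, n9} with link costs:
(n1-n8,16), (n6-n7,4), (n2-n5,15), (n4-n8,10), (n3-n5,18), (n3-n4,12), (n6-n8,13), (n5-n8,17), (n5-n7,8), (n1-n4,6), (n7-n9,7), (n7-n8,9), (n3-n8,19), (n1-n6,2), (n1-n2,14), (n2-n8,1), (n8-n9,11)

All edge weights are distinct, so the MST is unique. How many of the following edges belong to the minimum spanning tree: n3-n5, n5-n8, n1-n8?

0

Kruskal's algorithm — process edges by increasing weight (ties by edge label):
n2-n8 (1): add — endpoints in different components.
n1-n6 (2): add — endpoints in different components.
n6-n7 (4): add — endpoints in different components.
n1-n4 (6): add — endpoints in different components.
n7-n9 (7): add — endpoints in different components.
n5-n7 (8): add — endpoints in different components.
n7-n8 (9): add — endpoints in different components.
n4-n8 (10): skip — n8 and n4 already connected.
n8-n9 (11): skip — n9 and n8 already connected.
n3-n4 (12): add — endpoints in different components.
MST edge set: {n2-n8, n1-n6, n6-n7, n1-n4, n7-n9, n5-n7, n7-n8, n3-n4}.
Of the listed edges, {} are in the MST → 0.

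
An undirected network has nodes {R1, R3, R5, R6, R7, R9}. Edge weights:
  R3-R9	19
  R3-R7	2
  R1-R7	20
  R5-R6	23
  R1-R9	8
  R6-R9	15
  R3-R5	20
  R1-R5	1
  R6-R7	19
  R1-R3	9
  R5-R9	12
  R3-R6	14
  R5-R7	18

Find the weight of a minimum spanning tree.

34

Kruskal's algorithm — process edges by increasing weight (ties by edge label):
R1-R5 (1): add — endpoints in different components.
R3-R7 (2): add — endpoints in different components.
R1-R9 (8): add — endpoints in different components.
R1-R3 (9): add — endpoints in different components.
R5-R9 (12): skip — R5 and R9 already connected.
R3-R6 (14): add — endpoints in different components.
MST edges: R1-R5, R3-R7, R1-R9, R1-R3, R3-R6; total weight 1+2+8+9+14 = 34.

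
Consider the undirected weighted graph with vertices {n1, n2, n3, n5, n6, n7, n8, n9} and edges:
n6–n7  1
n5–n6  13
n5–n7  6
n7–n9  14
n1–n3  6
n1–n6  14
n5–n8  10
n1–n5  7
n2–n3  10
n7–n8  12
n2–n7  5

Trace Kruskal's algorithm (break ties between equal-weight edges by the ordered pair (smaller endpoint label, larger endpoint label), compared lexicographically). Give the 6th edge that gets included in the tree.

n5-n8

Kruskal: consider edges lightest-first.
n6–n7 (1): add — endpoints in different components.
n2–n7 (5): add — endpoints in different components.
n1–n3 (6): add — endpoints in different components.
n5–n7 (6): add — endpoints in different components.
n1–n5 (7): add — endpoints in different components.
n2–n3 (10): skip — n3 and n2 already connected.
n5–n8 (10): add — endpoints in different components.
n7–n8 (12): skip — n8 and n7 already connected.
n5–n6 (13): skip — n6 and n5 already connected.
n1–n6 (14): skip — n6 and n1 already connected.
n7–n9 (14): add — endpoints in different components.
The 6th edge added is n5–n8.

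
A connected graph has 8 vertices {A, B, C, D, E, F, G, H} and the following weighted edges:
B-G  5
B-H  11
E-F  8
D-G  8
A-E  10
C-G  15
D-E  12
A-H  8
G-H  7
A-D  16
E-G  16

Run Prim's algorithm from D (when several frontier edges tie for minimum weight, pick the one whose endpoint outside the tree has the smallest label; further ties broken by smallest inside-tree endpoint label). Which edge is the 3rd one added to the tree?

Prim, starting at D.
Step 1: frontier [D-G 8, D-E 12, A-D 16] → take D-G (8); add G.
Step 2: frontier [D-E 12, A-D 16, B-G 5, G-H 7, C-G 15, E-G 16] → take B-G (5); add B.
Step 3: frontier [B-H 11, D-E 12, A-D 16, G-H 7, C-G 15, E-G 16] → take G-H (7); add H.
Step 4: frontier [D-E 12, A-D 16, C-G 15, E-G 16, A-H 8] → take A-H (8); add A.
Step 5: frontier [A-E 10, D-E 12, C-G 15, E-G 16] → take A-E (10); add E.
Step 6: frontier [E-F 8, C-G 15] → take E-F (8); add F.
Step 7: frontier [C-G 15] → take C-G (15); add C.
The 3rd edge added is G-H.

G-H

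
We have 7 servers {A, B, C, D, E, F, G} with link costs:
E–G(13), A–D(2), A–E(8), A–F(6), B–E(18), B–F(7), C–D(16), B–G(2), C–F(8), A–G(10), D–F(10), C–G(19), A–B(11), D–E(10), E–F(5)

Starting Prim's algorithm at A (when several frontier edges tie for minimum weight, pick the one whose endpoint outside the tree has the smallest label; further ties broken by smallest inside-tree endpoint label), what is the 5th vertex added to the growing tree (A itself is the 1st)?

B

Prim, starting at A.
Step 1: cheapest edge leaving the tree is A–D (2); add D.
Step 2: cheapest edge leaving the tree is A–F (6); add F.
Step 3: cheapest edge leaving the tree is E–F (5); add E.
Step 4: cheapest edge leaving the tree is B–F (7); add B.
Step 5: cheapest edge leaving the tree is B–G (2); add G.
Step 6: cheapest edge leaving the tree is C–F (8); add C.
Vertex order: A, D, F, E, B, G, C. The 5th vertex is B.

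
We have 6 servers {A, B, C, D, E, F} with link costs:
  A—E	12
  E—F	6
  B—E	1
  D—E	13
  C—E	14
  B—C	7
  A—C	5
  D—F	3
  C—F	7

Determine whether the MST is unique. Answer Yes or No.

Kruskal: consider edges lightest-first.
B—E (1): add — endpoints in different components.
D—F (3): add — endpoints in different components.
A—C (5): add — endpoints in different components.
E—F (6): add — endpoints in different components.
B—C (7): add — endpoints in different components.
Non-tree edge C—F has weight 7, equal to the heaviest edge on its tree cycle — swapping gives another MST of the same weight. Not unique.

No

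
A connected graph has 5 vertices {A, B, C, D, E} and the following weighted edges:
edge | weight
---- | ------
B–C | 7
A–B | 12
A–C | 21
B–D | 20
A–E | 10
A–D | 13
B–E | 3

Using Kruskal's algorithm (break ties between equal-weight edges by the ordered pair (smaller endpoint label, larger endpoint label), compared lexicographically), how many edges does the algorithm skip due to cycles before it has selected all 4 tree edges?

1

Kruskal: consider edges lightest-first.
B–E (3): add — endpoints in different components.
B–C (7): add — endpoints in different components.
A–E (10): add — endpoints in different components.
A–B (12): skip — A and B already connected.
A–D (13): add — endpoints in different components.
Edges rejected before the tree was complete: 1.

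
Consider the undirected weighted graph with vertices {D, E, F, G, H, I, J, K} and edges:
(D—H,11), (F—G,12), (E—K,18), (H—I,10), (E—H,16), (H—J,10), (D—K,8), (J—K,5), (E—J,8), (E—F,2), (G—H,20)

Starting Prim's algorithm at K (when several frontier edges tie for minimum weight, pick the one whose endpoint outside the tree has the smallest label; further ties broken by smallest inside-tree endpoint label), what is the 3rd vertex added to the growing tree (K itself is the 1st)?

D

Grow the tree from K using Prim:
Step 1: cheapest edge leaving the tree is J—K (5); add J.
Step 2: cheapest edge leaving the tree is D—K (8); add D.
Step 3: cheapest edge leaving the tree is E—J (8); add E.
Step 4: cheapest edge leaving the tree is E—F (2); add F.
Step 5: cheapest edge leaving the tree is H—J (10); add H.
Step 6: cheapest edge leaving the tree is H—I (10); add I.
Step 7: cheapest edge leaving the tree is F—G (12); add G.
Vertex order: K, J, D, E, F, H, I, G. The 3rd vertex is D.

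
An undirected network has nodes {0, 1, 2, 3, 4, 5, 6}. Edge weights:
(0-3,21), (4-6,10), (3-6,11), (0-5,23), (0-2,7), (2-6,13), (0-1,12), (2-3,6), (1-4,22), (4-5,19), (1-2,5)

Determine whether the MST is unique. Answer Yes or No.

Yes

Sort edges by weight, then run Kruskal:
1-2 (5): add — endpoints in different components.
2-3 (6): add — endpoints in different components.
0-2 (7): add — endpoints in different components.
4-6 (10): add — endpoints in different components.
3-6 (11): add — endpoints in different components.
0-1 (12): skip — 0 and 1 already connected.
2-6 (13): skip — 2 and 6 already connected.
4-5 (19): add — endpoints in different components.
Every non-tree edge has weight strictly greater than the heaviest edge on the tree path between its endpoints, so the MST is unique.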